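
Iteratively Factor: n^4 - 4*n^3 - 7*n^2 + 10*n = (n + 2)*(n^3 - 6*n^2 + 5*n) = (n - 5)*(n + 2)*(n^2 - n) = n*(n - 5)*(n + 2)*(n - 1)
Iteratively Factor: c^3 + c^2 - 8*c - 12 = (c + 2)*(c^2 - c - 6) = (c + 2)^2*(c - 3)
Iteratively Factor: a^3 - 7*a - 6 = (a + 1)*(a^2 - a - 6) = (a + 1)*(a + 2)*(a - 3)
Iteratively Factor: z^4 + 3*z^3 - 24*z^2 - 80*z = (z + 4)*(z^3 - z^2 - 20*z) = (z - 5)*(z + 4)*(z^2 + 4*z) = z*(z - 5)*(z + 4)*(z + 4)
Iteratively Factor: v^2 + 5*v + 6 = (v + 2)*(v + 3)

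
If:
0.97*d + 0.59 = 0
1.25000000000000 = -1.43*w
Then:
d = -0.61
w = -0.87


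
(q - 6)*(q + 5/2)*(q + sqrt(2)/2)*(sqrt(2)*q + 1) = sqrt(2)*q^4 - 7*sqrt(2)*q^3/2 + 2*q^3 - 29*sqrt(2)*q^2/2 - 7*q^2 - 30*q - 7*sqrt(2)*q/4 - 15*sqrt(2)/2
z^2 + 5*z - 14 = (z - 2)*(z + 7)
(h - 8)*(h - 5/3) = h^2 - 29*h/3 + 40/3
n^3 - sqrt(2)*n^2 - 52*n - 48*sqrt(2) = (n - 6*sqrt(2))*(n + sqrt(2))*(n + 4*sqrt(2))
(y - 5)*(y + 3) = y^2 - 2*y - 15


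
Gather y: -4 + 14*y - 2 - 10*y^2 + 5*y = -10*y^2 + 19*y - 6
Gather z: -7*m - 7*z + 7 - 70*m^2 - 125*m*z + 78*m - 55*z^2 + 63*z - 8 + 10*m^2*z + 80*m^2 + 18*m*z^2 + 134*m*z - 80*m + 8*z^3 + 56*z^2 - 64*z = 10*m^2 - 9*m + 8*z^3 + z^2*(18*m + 1) + z*(10*m^2 + 9*m - 8) - 1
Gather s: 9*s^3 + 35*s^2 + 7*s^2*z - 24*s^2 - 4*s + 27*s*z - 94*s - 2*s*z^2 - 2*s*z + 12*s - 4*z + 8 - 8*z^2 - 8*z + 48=9*s^3 + s^2*(7*z + 11) + s*(-2*z^2 + 25*z - 86) - 8*z^2 - 12*z + 56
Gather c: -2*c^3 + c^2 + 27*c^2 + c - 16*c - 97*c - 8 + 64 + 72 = -2*c^3 + 28*c^2 - 112*c + 128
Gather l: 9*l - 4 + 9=9*l + 5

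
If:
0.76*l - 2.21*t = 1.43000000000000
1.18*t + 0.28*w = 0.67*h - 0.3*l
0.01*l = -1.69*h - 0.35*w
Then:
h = -0.203609457879661*w - 0.00636545977941573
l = 1.07576270272126 - 0.590001618337232*w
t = -0.202896484134071*w - 0.277113278702192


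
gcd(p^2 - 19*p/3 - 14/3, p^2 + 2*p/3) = p + 2/3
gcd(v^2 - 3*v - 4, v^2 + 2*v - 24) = v - 4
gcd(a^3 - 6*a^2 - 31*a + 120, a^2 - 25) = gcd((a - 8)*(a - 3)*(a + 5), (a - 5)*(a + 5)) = a + 5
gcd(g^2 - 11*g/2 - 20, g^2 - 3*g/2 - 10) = g + 5/2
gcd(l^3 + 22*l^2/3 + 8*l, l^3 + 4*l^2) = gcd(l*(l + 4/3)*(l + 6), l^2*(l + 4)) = l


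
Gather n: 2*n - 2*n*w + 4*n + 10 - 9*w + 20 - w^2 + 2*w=n*(6 - 2*w) - w^2 - 7*w + 30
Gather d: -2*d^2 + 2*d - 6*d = -2*d^2 - 4*d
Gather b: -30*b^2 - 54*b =-30*b^2 - 54*b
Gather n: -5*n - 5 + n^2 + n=n^2 - 4*n - 5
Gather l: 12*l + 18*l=30*l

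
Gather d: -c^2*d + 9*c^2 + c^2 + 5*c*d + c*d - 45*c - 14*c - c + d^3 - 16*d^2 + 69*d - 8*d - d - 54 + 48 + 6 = 10*c^2 - 60*c + d^3 - 16*d^2 + d*(-c^2 + 6*c + 60)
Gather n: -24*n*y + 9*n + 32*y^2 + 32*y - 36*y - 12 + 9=n*(9 - 24*y) + 32*y^2 - 4*y - 3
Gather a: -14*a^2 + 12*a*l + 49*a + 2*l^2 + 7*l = -14*a^2 + a*(12*l + 49) + 2*l^2 + 7*l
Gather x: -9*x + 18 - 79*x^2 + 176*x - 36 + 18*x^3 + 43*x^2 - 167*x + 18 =18*x^3 - 36*x^2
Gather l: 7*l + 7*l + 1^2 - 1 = 14*l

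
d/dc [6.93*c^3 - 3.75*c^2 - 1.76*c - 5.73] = 20.79*c^2 - 7.5*c - 1.76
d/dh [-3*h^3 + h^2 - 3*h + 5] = -9*h^2 + 2*h - 3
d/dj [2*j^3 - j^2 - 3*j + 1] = 6*j^2 - 2*j - 3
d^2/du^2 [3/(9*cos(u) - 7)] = 27*(9*sin(u)^2 - 7*cos(u) + 9)/(9*cos(u) - 7)^3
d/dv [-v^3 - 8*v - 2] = -3*v^2 - 8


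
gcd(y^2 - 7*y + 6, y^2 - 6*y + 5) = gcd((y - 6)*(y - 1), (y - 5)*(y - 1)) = y - 1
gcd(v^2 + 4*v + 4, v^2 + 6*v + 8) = v + 2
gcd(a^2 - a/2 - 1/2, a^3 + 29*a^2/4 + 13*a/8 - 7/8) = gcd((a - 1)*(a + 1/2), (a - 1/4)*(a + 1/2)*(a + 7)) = a + 1/2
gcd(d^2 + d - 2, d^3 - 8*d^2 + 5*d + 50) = d + 2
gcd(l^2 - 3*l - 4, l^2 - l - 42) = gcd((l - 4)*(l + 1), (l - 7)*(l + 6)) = 1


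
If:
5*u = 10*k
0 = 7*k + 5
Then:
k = -5/7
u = -10/7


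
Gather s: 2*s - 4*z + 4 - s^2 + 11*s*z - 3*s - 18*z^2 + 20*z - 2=-s^2 + s*(11*z - 1) - 18*z^2 + 16*z + 2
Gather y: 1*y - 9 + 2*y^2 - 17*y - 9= 2*y^2 - 16*y - 18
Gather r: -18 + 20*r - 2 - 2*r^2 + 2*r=-2*r^2 + 22*r - 20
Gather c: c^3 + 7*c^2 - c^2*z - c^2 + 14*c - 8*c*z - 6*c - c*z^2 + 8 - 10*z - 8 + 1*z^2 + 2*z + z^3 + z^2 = c^3 + c^2*(6 - z) + c*(-z^2 - 8*z + 8) + z^3 + 2*z^2 - 8*z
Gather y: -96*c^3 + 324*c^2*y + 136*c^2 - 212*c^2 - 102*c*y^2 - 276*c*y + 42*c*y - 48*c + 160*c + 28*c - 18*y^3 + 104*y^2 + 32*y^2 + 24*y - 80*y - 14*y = -96*c^3 - 76*c^2 + 140*c - 18*y^3 + y^2*(136 - 102*c) + y*(324*c^2 - 234*c - 70)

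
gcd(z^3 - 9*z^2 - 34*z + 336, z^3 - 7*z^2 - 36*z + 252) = z^2 - z - 42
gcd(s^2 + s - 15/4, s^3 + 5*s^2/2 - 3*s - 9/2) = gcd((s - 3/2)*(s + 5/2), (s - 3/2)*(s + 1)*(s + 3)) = s - 3/2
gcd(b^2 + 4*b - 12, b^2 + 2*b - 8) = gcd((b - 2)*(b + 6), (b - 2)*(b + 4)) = b - 2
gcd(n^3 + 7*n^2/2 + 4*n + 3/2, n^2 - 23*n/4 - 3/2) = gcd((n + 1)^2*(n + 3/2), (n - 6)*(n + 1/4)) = 1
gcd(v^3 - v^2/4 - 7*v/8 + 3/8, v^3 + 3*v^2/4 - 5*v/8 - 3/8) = v^2 + v/4 - 3/4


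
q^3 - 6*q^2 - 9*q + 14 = (q - 7)*(q - 1)*(q + 2)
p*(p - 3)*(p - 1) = p^3 - 4*p^2 + 3*p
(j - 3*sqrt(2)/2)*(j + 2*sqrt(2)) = j^2 + sqrt(2)*j/2 - 6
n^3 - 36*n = n*(n - 6)*(n + 6)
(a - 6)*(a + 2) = a^2 - 4*a - 12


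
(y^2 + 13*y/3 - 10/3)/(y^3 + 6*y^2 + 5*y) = (y - 2/3)/(y*(y + 1))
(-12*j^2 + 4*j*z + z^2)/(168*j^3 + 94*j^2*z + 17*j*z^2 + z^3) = (-2*j + z)/(28*j^2 + 11*j*z + z^2)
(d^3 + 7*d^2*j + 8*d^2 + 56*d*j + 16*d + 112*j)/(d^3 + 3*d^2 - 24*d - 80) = (d + 7*j)/(d - 5)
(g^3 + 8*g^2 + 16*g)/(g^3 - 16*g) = (g + 4)/(g - 4)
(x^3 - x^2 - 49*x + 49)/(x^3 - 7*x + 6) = (x^2 - 49)/(x^2 + x - 6)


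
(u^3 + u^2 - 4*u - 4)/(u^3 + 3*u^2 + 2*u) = (u - 2)/u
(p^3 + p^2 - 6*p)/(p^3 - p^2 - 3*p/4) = 4*(-p^2 - p + 6)/(-4*p^2 + 4*p + 3)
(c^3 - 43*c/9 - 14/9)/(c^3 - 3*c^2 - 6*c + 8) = (c^2 - 2*c - 7/9)/(c^2 - 5*c + 4)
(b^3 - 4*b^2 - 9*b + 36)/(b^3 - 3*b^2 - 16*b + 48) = (b + 3)/(b + 4)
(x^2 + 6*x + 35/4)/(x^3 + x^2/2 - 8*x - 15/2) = (x + 7/2)/(x^2 - 2*x - 3)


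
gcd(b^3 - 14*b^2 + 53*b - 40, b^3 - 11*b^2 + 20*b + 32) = b - 8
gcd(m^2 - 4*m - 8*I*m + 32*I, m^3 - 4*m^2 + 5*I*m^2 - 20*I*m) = m - 4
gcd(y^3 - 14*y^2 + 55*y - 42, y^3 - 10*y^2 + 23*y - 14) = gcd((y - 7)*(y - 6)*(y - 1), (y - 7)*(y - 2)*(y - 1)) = y^2 - 8*y + 7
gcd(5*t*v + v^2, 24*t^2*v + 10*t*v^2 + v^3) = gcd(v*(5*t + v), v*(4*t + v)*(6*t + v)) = v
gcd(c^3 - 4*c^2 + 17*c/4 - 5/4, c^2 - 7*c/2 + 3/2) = c - 1/2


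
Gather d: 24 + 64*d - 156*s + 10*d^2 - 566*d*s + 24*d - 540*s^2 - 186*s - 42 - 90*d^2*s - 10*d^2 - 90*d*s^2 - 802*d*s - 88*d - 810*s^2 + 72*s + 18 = -90*d^2*s + d*(-90*s^2 - 1368*s) - 1350*s^2 - 270*s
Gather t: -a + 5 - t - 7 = -a - t - 2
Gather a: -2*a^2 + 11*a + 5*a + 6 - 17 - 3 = -2*a^2 + 16*a - 14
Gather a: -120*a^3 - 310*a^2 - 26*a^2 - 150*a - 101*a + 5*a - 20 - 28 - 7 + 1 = -120*a^3 - 336*a^2 - 246*a - 54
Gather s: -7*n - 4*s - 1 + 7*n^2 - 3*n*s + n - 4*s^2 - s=7*n^2 - 6*n - 4*s^2 + s*(-3*n - 5) - 1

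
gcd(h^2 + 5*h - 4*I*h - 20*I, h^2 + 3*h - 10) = h + 5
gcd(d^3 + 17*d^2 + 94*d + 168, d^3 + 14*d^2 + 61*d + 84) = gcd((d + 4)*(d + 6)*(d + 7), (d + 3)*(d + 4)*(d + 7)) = d^2 + 11*d + 28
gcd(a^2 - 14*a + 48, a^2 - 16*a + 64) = a - 8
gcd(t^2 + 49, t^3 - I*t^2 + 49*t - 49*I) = t^2 + 49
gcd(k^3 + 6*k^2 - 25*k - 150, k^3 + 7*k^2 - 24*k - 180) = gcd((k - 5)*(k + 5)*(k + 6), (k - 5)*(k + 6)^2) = k^2 + k - 30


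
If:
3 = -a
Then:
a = -3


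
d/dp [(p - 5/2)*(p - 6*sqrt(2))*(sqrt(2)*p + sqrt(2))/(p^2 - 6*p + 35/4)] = 2*(2*sqrt(2)*p^2 - 14*sqrt(2)*p - 7*sqrt(2) + 108)/(4*p^2 - 28*p + 49)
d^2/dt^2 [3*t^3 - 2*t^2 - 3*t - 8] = 18*t - 4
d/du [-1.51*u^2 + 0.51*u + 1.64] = 0.51 - 3.02*u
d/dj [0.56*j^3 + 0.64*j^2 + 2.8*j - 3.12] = 1.68*j^2 + 1.28*j + 2.8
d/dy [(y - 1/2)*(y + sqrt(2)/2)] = 2*y - 1/2 + sqrt(2)/2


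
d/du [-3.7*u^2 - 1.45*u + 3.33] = -7.4*u - 1.45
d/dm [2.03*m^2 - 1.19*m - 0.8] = 4.06*m - 1.19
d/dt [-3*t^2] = -6*t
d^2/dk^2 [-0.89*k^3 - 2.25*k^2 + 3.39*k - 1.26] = -5.34*k - 4.5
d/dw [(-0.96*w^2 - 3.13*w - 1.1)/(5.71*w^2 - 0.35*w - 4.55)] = (18.2083*w^2 + 21.298*w + 13.8565)/(32.6041*w^4 - 3.997*w^3 - 51.8385*w^2 + 3.185*w + 20.7025)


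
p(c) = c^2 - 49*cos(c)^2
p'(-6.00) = 14.29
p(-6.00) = -9.17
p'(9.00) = -18.80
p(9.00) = 40.32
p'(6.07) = -8.12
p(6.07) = -9.96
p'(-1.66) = 5.38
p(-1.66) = 2.37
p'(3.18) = 10.12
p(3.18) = -38.82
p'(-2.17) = 41.30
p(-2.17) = -10.88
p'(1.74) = -12.79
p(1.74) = 1.64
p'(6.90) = 60.04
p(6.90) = 15.01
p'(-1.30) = -27.86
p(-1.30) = -1.82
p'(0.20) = 19.48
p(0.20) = -47.03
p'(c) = 2*c + 98*sin(c)*cos(c)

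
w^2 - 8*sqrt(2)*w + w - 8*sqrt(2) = (w + 1)*(w - 8*sqrt(2))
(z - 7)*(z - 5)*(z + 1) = z^3 - 11*z^2 + 23*z + 35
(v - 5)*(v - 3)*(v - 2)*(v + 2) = v^4 - 8*v^3 + 11*v^2 + 32*v - 60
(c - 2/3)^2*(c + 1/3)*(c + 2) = c^4 + c^3 - 2*c^2 + 4*c/27 + 8/27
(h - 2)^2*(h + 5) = h^3 + h^2 - 16*h + 20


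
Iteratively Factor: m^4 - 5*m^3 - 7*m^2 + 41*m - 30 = (m - 1)*(m^3 - 4*m^2 - 11*m + 30) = (m - 5)*(m - 1)*(m^2 + m - 6) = (m - 5)*(m - 2)*(m - 1)*(m + 3)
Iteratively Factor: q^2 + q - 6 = (q - 2)*(q + 3)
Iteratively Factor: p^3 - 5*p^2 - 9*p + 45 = (p - 3)*(p^2 - 2*p - 15) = (p - 5)*(p - 3)*(p + 3)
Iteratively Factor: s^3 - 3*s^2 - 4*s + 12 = (s - 3)*(s^2 - 4) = (s - 3)*(s + 2)*(s - 2)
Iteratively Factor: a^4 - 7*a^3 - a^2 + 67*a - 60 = (a + 3)*(a^3 - 10*a^2 + 29*a - 20) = (a - 1)*(a + 3)*(a^2 - 9*a + 20) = (a - 4)*(a - 1)*(a + 3)*(a - 5)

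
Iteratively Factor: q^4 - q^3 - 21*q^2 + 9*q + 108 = (q + 3)*(q^3 - 4*q^2 - 9*q + 36) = (q + 3)^2*(q^2 - 7*q + 12) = (q - 4)*(q + 3)^2*(q - 3)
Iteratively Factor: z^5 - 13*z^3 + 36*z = (z - 2)*(z^4 + 2*z^3 - 9*z^2 - 18*z) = (z - 2)*(z + 3)*(z^3 - z^2 - 6*z) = z*(z - 2)*(z + 3)*(z^2 - z - 6) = z*(z - 3)*(z - 2)*(z + 3)*(z + 2)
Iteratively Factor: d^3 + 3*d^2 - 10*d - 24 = (d + 2)*(d^2 + d - 12) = (d + 2)*(d + 4)*(d - 3)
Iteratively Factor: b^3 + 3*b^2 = (b)*(b^2 + 3*b) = b*(b + 3)*(b)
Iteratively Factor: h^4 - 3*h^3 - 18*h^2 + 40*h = (h + 4)*(h^3 - 7*h^2 + 10*h) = h*(h + 4)*(h^2 - 7*h + 10) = h*(h - 5)*(h + 4)*(h - 2)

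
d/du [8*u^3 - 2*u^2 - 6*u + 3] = 24*u^2 - 4*u - 6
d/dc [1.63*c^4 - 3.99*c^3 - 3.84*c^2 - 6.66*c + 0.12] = 6.52*c^3 - 11.97*c^2 - 7.68*c - 6.66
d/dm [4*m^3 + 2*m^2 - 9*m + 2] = 12*m^2 + 4*m - 9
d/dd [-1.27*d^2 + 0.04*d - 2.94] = 0.04 - 2.54*d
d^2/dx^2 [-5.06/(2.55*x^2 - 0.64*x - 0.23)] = (-65.8053*x^2 + 16.51584*x + 5.06*(5.1*x - 0.64)*(10.2*x - 1.28) + 5.93538)/(-2.55*x^2 + 0.64*x + 0.23)^3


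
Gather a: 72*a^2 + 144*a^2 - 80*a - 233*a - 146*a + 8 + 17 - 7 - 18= 216*a^2 - 459*a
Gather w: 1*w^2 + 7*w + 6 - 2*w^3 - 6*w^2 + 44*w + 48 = -2*w^3 - 5*w^2 + 51*w + 54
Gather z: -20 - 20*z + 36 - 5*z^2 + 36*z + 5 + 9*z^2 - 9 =4*z^2 + 16*z + 12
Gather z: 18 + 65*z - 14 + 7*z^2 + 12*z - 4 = 7*z^2 + 77*z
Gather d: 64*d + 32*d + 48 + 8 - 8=96*d + 48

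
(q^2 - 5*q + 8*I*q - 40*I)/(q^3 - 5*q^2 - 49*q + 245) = (q + 8*I)/(q^2 - 49)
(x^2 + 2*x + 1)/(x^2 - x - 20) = (x^2 + 2*x + 1)/(x^2 - x - 20)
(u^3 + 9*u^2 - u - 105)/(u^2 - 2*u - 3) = (u^2 + 12*u + 35)/(u + 1)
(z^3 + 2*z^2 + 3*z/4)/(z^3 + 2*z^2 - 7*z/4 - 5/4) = z*(2*z + 3)/(2*z^2 + 3*z - 5)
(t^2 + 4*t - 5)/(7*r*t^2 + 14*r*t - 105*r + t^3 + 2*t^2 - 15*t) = (t - 1)/(7*r*t - 21*r + t^2 - 3*t)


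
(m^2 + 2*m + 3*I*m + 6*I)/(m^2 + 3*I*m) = (m + 2)/m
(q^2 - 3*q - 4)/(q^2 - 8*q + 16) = (q + 1)/(q - 4)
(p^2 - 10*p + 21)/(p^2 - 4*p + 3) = (p - 7)/(p - 1)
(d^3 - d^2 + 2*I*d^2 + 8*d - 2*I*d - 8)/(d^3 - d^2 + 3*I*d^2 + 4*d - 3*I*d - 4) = (d - 2*I)/(d - I)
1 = 1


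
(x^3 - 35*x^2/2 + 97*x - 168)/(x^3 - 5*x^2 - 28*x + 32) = (x^2 - 19*x/2 + 21)/(x^2 + 3*x - 4)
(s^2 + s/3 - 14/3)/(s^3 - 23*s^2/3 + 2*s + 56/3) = (3*s + 7)/(3*s^2 - 17*s - 28)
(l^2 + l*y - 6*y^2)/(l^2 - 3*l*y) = (l^2 + l*y - 6*y^2)/(l*(l - 3*y))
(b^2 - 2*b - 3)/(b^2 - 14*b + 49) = (b^2 - 2*b - 3)/(b^2 - 14*b + 49)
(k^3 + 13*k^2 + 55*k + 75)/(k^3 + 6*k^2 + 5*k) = (k^2 + 8*k + 15)/(k*(k + 1))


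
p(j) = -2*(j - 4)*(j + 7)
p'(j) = -4*j - 6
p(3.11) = 18.00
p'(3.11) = -18.44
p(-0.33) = 57.76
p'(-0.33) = -4.68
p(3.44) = 11.69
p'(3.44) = -19.76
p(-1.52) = 60.50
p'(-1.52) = 0.08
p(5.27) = -31.17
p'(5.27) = -27.08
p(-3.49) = 52.58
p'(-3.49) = 7.96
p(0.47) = 52.74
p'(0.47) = -7.88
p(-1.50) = 60.50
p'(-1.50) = 0.00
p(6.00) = -52.00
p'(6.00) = -30.00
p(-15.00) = -304.00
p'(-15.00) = 54.00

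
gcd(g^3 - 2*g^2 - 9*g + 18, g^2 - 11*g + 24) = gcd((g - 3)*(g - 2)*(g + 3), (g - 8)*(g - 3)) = g - 3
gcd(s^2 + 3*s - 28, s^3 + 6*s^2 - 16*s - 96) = s - 4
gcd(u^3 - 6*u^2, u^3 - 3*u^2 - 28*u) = u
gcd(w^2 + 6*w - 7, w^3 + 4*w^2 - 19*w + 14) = w^2 + 6*w - 7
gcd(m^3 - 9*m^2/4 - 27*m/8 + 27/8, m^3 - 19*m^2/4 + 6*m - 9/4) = m^2 - 15*m/4 + 9/4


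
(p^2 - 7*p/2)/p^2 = (p - 7/2)/p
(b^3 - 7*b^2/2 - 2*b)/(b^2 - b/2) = (2*b^2 - 7*b - 4)/(2*b - 1)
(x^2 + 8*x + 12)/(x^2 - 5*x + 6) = (x^2 + 8*x + 12)/(x^2 - 5*x + 6)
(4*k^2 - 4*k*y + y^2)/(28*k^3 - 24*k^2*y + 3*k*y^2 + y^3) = 1/(7*k + y)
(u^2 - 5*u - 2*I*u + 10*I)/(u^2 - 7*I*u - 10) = (u - 5)/(u - 5*I)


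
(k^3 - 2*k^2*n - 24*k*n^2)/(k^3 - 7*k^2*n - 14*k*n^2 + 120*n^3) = k/(k - 5*n)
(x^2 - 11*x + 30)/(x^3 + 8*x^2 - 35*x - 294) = (x - 5)/(x^2 + 14*x + 49)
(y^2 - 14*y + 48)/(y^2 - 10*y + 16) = (y - 6)/(y - 2)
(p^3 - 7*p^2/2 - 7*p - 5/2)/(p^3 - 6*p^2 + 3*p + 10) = (p + 1/2)/(p - 2)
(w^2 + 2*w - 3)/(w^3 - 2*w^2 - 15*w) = (w - 1)/(w*(w - 5))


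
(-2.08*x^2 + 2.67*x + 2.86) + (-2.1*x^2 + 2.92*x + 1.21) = -4.18*x^2 + 5.59*x + 4.07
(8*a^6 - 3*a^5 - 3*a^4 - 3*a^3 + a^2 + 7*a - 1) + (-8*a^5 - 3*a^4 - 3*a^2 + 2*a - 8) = 8*a^6 - 11*a^5 - 6*a^4 - 3*a^3 - 2*a^2 + 9*a - 9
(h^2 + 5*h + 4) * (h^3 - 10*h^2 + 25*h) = h^5 - 5*h^4 - 21*h^3 + 85*h^2 + 100*h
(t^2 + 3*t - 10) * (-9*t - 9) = -9*t^3 - 36*t^2 + 63*t + 90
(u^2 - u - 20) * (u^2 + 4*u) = u^4 + 3*u^3 - 24*u^2 - 80*u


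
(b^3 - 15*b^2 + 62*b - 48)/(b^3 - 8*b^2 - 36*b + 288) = (b - 1)/(b + 6)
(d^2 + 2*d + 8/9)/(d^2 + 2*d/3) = (d + 4/3)/d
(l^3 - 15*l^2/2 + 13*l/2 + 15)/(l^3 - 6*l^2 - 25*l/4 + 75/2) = 2*(l + 1)/(2*l + 5)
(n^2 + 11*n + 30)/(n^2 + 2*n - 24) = (n + 5)/(n - 4)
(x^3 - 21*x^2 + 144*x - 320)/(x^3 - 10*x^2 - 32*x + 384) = (x - 5)/(x + 6)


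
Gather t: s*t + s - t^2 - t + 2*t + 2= s - t^2 + t*(s + 1) + 2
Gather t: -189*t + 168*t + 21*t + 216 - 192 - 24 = 0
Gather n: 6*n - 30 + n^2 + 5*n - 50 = n^2 + 11*n - 80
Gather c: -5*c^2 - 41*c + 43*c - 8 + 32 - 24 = -5*c^2 + 2*c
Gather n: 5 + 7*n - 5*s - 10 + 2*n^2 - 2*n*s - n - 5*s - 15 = 2*n^2 + n*(6 - 2*s) - 10*s - 20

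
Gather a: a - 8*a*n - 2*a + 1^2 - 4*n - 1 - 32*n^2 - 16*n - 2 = a*(-8*n - 1) - 32*n^2 - 20*n - 2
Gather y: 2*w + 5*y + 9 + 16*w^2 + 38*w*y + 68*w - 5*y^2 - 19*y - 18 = 16*w^2 + 70*w - 5*y^2 + y*(38*w - 14) - 9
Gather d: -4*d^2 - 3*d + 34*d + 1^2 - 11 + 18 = -4*d^2 + 31*d + 8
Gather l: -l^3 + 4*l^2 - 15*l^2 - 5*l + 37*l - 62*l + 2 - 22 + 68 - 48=-l^3 - 11*l^2 - 30*l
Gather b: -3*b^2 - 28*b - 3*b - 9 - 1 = -3*b^2 - 31*b - 10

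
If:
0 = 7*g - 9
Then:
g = 9/7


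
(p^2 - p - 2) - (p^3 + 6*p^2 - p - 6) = -p^3 - 5*p^2 + 4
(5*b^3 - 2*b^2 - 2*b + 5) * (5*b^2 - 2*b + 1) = 25*b^5 - 20*b^4 - b^3 + 27*b^2 - 12*b + 5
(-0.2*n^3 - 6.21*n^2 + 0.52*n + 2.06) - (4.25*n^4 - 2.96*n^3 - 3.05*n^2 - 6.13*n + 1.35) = -4.25*n^4 + 2.76*n^3 - 3.16*n^2 + 6.65*n + 0.71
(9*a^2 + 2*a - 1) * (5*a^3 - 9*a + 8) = 45*a^5 + 10*a^4 - 86*a^3 + 54*a^2 + 25*a - 8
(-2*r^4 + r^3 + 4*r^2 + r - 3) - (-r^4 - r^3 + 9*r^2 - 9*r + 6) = -r^4 + 2*r^3 - 5*r^2 + 10*r - 9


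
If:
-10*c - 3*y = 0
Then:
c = -3*y/10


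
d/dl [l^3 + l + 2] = 3*l^2 + 1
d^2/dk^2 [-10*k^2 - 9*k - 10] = -20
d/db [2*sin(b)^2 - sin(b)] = (4*sin(b) - 1)*cos(b)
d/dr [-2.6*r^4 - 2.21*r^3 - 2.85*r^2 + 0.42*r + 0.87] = -10.4*r^3 - 6.63*r^2 - 5.7*r + 0.42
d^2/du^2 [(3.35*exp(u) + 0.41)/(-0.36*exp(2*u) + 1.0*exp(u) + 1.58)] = (-0.43416*exp(4*u) - 1.418544*exp(3*u) - 10.99008*exp(2*u) + 3.950168*exp(u) - 7.71514)*exp(u)/(0.046656*exp(6*u) - 0.3888*exp(5*u) + 0.465696*exp(4*u) + 2.4128*exp(3*u) - 2.043888*exp(2*u) - 7.4892*exp(u) - 3.944312)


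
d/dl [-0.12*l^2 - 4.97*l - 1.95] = -0.24*l - 4.97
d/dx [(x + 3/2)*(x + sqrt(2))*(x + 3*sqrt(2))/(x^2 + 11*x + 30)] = (x^4 + 22*x^3 + 38*sqrt(2)*x^2 + 201*x^2/2 + 72*x + 240*sqrt(2)*x + 81 + 180*sqrt(2))/(x^4 + 22*x^3 + 181*x^2 + 660*x + 900)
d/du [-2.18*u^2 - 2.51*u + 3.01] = -4.36*u - 2.51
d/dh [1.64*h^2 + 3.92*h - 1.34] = 3.28*h + 3.92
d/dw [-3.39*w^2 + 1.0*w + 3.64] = 1.0 - 6.78*w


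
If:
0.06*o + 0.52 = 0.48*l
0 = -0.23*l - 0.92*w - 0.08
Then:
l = -4.0*w - 0.347826086956522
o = -32.0*w - 11.4492753623188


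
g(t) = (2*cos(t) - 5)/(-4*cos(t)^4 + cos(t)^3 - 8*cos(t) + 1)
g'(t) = (2*cos(t) - 5)*(-16*sin(t)*cos(t)^3 + 3*sin(t)*cos(t)^2 - 8*sin(t))/(-4*cos(t)^4 + cos(t)^3 - 8*cos(t) + 1)^2 - 2*sin(t)/(-4*cos(t)^4 + cos(t)^3 - 8*cos(t) + 1) = (-6*(1 - cos(2*t))^2 + 63*cos(t) - 63*cos(2*t)/2 + 21*cos(3*t) + 61/2)*sin(t)/(4*cos(t)^4 - cos(t)^3 + 8*cos(t) - 1)^2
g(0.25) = 0.33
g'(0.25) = 0.22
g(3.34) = -1.66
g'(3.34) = 0.87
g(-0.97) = 1.03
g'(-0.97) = -2.69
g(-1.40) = 13.01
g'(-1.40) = -291.60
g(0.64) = 0.52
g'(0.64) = 0.86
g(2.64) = -1.36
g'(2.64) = -0.86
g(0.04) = 0.30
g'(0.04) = 0.03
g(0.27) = 0.33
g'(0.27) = 0.24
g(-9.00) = -1.43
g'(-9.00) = 0.99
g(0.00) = 0.30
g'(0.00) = 0.00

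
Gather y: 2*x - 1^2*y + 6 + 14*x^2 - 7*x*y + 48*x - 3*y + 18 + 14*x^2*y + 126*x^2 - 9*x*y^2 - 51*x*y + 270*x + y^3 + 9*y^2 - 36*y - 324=140*x^2 + 320*x + y^3 + y^2*(9 - 9*x) + y*(14*x^2 - 58*x - 40) - 300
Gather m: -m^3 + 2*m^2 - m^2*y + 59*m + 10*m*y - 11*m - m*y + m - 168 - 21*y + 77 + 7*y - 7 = -m^3 + m^2*(2 - y) + m*(9*y + 49) - 14*y - 98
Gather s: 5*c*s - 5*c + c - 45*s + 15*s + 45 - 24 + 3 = -4*c + s*(5*c - 30) + 24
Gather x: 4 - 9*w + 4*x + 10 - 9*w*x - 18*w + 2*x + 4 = -27*w + x*(6 - 9*w) + 18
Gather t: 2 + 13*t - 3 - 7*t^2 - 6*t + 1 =-7*t^2 + 7*t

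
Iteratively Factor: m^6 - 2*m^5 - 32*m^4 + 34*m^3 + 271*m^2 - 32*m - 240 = (m + 4)*(m^5 - 6*m^4 - 8*m^3 + 66*m^2 + 7*m - 60) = (m + 3)*(m + 4)*(m^4 - 9*m^3 + 19*m^2 + 9*m - 20) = (m + 1)*(m + 3)*(m + 4)*(m^3 - 10*m^2 + 29*m - 20) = (m - 4)*(m + 1)*(m + 3)*(m + 4)*(m^2 - 6*m + 5) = (m - 4)*(m - 1)*(m + 1)*(m + 3)*(m + 4)*(m - 5)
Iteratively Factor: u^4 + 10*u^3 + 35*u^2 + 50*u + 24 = (u + 4)*(u^3 + 6*u^2 + 11*u + 6) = (u + 1)*(u + 4)*(u^2 + 5*u + 6) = (u + 1)*(u + 2)*(u + 4)*(u + 3)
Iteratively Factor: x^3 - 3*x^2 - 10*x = (x + 2)*(x^2 - 5*x) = x*(x + 2)*(x - 5)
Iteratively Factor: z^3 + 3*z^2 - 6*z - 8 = (z + 1)*(z^2 + 2*z - 8) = (z - 2)*(z + 1)*(z + 4)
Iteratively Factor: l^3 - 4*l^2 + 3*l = (l - 3)*(l^2 - l) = (l - 3)*(l - 1)*(l)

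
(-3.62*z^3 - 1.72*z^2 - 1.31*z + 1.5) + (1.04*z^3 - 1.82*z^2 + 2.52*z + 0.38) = -2.58*z^3 - 3.54*z^2 + 1.21*z + 1.88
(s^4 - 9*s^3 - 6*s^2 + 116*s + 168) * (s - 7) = s^5 - 16*s^4 + 57*s^3 + 158*s^2 - 644*s - 1176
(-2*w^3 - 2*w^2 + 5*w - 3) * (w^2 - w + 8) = -2*w^5 - 9*w^3 - 24*w^2 + 43*w - 24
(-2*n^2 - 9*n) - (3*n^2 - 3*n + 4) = -5*n^2 - 6*n - 4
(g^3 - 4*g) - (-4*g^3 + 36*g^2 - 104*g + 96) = 5*g^3 - 36*g^2 + 100*g - 96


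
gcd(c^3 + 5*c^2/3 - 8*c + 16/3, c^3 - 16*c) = c + 4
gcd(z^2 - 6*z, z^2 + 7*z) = z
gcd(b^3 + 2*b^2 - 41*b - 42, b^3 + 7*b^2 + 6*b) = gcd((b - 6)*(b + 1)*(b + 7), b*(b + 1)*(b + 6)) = b + 1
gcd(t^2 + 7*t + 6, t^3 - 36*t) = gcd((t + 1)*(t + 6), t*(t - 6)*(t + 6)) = t + 6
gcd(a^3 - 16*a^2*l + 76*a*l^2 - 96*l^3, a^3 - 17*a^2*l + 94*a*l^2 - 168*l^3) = a - 6*l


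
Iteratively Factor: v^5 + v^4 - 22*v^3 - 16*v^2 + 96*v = (v + 4)*(v^4 - 3*v^3 - 10*v^2 + 24*v) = (v - 4)*(v + 4)*(v^3 + v^2 - 6*v) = (v - 4)*(v - 2)*(v + 4)*(v^2 + 3*v) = v*(v - 4)*(v - 2)*(v + 4)*(v + 3)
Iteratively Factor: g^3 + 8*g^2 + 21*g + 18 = (g + 3)*(g^2 + 5*g + 6) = (g + 2)*(g + 3)*(g + 3)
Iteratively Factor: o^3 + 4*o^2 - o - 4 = (o - 1)*(o^2 + 5*o + 4) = (o - 1)*(o + 1)*(o + 4)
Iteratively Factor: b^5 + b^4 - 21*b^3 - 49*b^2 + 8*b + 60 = (b + 2)*(b^4 - b^3 - 19*b^2 - 11*b + 30) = (b + 2)^2*(b^3 - 3*b^2 - 13*b + 15) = (b - 1)*(b + 2)^2*(b^2 - 2*b - 15) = (b - 5)*(b - 1)*(b + 2)^2*(b + 3)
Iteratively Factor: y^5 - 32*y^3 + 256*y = (y + 4)*(y^4 - 4*y^3 - 16*y^2 + 64*y) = (y - 4)*(y + 4)*(y^3 - 16*y) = (y - 4)^2*(y + 4)*(y^2 + 4*y) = (y - 4)^2*(y + 4)^2*(y)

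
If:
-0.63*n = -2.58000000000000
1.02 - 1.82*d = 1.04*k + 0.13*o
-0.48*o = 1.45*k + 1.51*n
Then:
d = 0.117733990147783*o + 2.99740883090637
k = -0.331034482758621*o - 4.26469622331691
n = 4.10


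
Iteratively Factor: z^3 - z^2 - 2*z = (z)*(z^2 - z - 2) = z*(z + 1)*(z - 2)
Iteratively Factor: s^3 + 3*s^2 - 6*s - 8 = (s + 1)*(s^2 + 2*s - 8) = (s - 2)*(s + 1)*(s + 4)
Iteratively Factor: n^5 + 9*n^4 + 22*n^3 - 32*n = (n - 1)*(n^4 + 10*n^3 + 32*n^2 + 32*n) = (n - 1)*(n + 2)*(n^3 + 8*n^2 + 16*n) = (n - 1)*(n + 2)*(n + 4)*(n^2 + 4*n) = n*(n - 1)*(n + 2)*(n + 4)*(n + 4)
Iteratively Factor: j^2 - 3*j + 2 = (j - 2)*(j - 1)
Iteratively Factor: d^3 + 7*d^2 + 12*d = (d + 4)*(d^2 + 3*d) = (d + 3)*(d + 4)*(d)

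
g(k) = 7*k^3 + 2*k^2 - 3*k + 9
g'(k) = 21*k^2 + 4*k - 3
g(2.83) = 175.18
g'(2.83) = 176.51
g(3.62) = 356.41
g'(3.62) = 286.67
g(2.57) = 133.32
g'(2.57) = 145.98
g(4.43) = 643.53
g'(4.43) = 426.84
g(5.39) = 1147.07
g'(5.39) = 628.65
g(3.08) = 223.26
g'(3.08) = 208.53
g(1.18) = 19.75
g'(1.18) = 30.96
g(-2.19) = -48.36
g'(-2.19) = 88.96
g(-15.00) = -23121.00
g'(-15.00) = 4662.00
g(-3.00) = -153.00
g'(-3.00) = 174.00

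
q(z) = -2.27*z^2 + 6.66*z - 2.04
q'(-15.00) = 74.76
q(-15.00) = -612.69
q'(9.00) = -34.20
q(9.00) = -125.97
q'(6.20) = -21.49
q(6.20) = -48.01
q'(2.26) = -3.60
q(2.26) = 1.42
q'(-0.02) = 6.75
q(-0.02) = -2.17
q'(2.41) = -4.28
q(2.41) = 0.83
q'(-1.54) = 13.65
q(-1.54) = -17.68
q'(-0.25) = 7.80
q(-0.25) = -3.85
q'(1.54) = -0.33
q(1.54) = 2.83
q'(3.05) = -7.19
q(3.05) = -2.84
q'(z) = 6.66 - 4.54*z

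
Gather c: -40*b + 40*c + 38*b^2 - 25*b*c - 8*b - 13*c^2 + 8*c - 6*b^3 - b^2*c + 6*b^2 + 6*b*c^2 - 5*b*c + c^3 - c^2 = -6*b^3 + 44*b^2 - 48*b + c^3 + c^2*(6*b - 14) + c*(-b^2 - 30*b + 48)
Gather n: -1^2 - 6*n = -6*n - 1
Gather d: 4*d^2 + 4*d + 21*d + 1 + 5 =4*d^2 + 25*d + 6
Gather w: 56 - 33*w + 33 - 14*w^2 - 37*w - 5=-14*w^2 - 70*w + 84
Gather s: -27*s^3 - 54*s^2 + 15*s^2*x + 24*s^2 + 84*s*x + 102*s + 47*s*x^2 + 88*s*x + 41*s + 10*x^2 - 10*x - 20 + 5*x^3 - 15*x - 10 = -27*s^3 + s^2*(15*x - 30) + s*(47*x^2 + 172*x + 143) + 5*x^3 + 10*x^2 - 25*x - 30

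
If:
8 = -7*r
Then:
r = -8/7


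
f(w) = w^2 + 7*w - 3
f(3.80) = 38.04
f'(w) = 2*w + 7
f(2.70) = 23.19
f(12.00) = 225.00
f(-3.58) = -15.24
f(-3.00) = -15.00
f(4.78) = 53.31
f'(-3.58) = -0.16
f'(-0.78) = 5.44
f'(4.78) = 16.56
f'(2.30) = 11.60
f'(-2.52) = 1.96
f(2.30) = 18.39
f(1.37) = 8.47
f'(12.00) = 31.00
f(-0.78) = -7.85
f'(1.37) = 9.74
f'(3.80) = 14.60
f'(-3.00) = 1.00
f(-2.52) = -14.29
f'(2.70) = 12.40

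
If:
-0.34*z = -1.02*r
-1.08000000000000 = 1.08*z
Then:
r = -0.33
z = -1.00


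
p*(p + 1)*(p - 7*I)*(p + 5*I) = p^4 + p^3 - 2*I*p^3 + 35*p^2 - 2*I*p^2 + 35*p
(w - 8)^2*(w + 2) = w^3 - 14*w^2 + 32*w + 128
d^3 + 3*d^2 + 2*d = d*(d + 1)*(d + 2)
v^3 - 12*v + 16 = (v - 2)^2*(v + 4)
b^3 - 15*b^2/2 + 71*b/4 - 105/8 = (b - 7/2)*(b - 5/2)*(b - 3/2)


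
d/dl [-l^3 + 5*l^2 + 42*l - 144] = -3*l^2 + 10*l + 42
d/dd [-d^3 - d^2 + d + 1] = -3*d^2 - 2*d + 1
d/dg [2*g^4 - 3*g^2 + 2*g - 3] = 8*g^3 - 6*g + 2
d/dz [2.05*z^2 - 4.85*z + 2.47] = 4.1*z - 4.85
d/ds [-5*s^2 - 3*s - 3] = -10*s - 3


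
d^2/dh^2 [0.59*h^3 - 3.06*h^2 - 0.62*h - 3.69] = 3.54*h - 6.12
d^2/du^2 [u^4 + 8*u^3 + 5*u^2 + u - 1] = 12*u^2 + 48*u + 10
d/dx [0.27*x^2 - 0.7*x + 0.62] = 0.54*x - 0.7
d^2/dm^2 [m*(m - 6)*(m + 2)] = 6*m - 8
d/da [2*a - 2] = 2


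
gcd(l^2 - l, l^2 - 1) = l - 1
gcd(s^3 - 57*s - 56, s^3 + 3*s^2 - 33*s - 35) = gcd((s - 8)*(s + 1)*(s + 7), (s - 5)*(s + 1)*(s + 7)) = s^2 + 8*s + 7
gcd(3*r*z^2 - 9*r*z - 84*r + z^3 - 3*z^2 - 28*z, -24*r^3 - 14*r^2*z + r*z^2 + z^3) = 3*r + z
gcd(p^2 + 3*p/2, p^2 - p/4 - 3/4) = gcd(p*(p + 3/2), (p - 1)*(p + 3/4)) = 1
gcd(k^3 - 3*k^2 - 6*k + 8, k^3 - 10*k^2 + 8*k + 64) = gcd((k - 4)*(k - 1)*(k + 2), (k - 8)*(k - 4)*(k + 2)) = k^2 - 2*k - 8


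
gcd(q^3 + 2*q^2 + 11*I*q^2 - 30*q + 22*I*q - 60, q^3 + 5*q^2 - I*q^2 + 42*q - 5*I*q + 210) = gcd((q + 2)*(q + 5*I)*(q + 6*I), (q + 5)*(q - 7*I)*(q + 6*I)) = q + 6*I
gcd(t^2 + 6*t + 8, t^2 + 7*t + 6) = 1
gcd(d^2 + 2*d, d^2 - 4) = d + 2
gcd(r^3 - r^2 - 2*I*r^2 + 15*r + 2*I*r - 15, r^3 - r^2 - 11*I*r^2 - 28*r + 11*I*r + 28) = r - 1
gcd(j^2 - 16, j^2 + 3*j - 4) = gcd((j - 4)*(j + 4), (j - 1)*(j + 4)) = j + 4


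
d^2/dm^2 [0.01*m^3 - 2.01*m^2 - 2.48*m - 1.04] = 0.06*m - 4.02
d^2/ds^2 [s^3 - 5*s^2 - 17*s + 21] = 6*s - 10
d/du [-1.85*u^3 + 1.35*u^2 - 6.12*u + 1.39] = -5.55*u^2 + 2.7*u - 6.12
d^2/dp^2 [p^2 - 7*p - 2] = 2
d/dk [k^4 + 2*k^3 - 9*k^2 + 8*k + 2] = 4*k^3 + 6*k^2 - 18*k + 8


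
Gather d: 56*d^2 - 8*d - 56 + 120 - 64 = 56*d^2 - 8*d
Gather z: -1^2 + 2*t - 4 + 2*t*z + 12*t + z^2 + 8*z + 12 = 14*t + z^2 + z*(2*t + 8) + 7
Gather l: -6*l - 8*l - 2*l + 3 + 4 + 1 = 8 - 16*l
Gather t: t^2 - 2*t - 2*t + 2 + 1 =t^2 - 4*t + 3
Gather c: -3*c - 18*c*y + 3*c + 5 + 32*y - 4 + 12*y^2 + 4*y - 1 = -18*c*y + 12*y^2 + 36*y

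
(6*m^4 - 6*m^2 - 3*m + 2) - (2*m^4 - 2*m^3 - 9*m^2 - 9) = 4*m^4 + 2*m^3 + 3*m^2 - 3*m + 11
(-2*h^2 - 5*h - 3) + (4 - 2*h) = -2*h^2 - 7*h + 1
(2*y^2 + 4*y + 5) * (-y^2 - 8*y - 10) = -2*y^4 - 20*y^3 - 57*y^2 - 80*y - 50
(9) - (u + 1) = 8 - u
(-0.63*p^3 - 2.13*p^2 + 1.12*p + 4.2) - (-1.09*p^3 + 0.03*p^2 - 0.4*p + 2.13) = 0.46*p^3 - 2.16*p^2 + 1.52*p + 2.07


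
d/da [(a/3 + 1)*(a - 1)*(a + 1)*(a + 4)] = 4*a^3/3 + 7*a^2 + 22*a/3 - 7/3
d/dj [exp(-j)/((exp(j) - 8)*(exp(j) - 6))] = (-3*exp(2*j) + 28*exp(j) - 48)*exp(-j)/(exp(4*j) - 28*exp(3*j) + 292*exp(2*j) - 1344*exp(j) + 2304)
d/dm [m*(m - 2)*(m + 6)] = 3*m^2 + 8*m - 12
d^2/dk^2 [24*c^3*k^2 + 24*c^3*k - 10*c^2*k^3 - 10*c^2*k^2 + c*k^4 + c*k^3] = 2*c*(24*c^2 - 30*c*k - 10*c + 6*k^2 + 3*k)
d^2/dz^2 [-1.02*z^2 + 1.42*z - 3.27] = -2.04000000000000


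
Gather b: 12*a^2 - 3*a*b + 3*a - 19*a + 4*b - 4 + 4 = 12*a^2 - 16*a + b*(4 - 3*a)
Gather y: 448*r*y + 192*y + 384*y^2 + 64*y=384*y^2 + y*(448*r + 256)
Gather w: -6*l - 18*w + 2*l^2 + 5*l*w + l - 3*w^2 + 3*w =2*l^2 - 5*l - 3*w^2 + w*(5*l - 15)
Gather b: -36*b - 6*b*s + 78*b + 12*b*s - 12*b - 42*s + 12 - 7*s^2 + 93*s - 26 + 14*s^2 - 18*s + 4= b*(6*s + 30) + 7*s^2 + 33*s - 10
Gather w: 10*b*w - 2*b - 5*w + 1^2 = -2*b + w*(10*b - 5) + 1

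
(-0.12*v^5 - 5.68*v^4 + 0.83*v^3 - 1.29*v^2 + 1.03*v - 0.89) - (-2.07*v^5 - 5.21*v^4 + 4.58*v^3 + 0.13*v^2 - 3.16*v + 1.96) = 1.95*v^5 - 0.47*v^4 - 3.75*v^3 - 1.42*v^2 + 4.19*v - 2.85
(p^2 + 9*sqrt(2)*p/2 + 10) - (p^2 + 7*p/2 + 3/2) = -7*p/2 + 9*sqrt(2)*p/2 + 17/2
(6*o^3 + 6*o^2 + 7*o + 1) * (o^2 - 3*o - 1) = 6*o^5 - 12*o^4 - 17*o^3 - 26*o^2 - 10*o - 1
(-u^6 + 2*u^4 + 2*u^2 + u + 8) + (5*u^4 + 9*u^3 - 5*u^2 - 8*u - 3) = -u^6 + 7*u^4 + 9*u^3 - 3*u^2 - 7*u + 5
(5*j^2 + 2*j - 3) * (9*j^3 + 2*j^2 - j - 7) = 45*j^5 + 28*j^4 - 28*j^3 - 43*j^2 - 11*j + 21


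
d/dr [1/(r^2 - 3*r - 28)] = (3 - 2*r)/(-r^2 + 3*r + 28)^2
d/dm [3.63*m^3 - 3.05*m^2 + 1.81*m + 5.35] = 10.89*m^2 - 6.1*m + 1.81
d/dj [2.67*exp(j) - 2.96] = 2.67*exp(j)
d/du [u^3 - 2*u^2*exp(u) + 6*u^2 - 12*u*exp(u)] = -2*u^2*exp(u) + 3*u^2 - 16*u*exp(u) + 12*u - 12*exp(u)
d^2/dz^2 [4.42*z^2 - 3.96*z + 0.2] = 8.84000000000000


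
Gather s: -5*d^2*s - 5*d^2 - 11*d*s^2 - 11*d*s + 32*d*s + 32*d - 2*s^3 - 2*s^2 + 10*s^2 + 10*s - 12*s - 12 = -5*d^2 + 32*d - 2*s^3 + s^2*(8 - 11*d) + s*(-5*d^2 + 21*d - 2) - 12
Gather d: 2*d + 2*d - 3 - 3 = 4*d - 6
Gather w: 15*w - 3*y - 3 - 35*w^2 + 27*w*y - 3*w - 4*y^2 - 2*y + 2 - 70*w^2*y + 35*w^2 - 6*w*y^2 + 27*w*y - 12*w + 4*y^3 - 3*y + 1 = -70*w^2*y + w*(-6*y^2 + 54*y) + 4*y^3 - 4*y^2 - 8*y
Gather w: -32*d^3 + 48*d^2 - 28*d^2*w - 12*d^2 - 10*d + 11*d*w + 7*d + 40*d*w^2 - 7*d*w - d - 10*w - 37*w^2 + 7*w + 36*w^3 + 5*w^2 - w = -32*d^3 + 36*d^2 - 4*d + 36*w^3 + w^2*(40*d - 32) + w*(-28*d^2 + 4*d - 4)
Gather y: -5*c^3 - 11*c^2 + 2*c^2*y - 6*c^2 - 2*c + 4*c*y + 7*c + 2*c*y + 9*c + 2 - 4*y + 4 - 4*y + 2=-5*c^3 - 17*c^2 + 14*c + y*(2*c^2 + 6*c - 8) + 8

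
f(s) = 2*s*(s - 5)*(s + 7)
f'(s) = 2*s*(s - 5) + 2*s*(s + 7) + 2*(s - 5)*(s + 7) = 6*s^2 + 8*s - 70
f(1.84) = -102.80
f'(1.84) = -34.97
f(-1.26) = 90.55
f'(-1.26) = -70.55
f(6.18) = 192.23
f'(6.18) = 208.59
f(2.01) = -108.30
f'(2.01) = -29.68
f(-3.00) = 192.00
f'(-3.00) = -40.00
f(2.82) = -120.74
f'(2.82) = 0.27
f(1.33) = -81.32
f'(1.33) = -48.75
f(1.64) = -95.22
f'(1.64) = -40.74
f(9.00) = 1152.00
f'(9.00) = 488.00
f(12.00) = 3192.00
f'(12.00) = 890.00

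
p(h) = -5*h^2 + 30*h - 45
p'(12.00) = -90.00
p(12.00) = -405.00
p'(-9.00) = 120.00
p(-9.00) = -720.00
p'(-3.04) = 60.40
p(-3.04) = -182.41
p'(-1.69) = 46.90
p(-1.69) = -109.98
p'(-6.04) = 90.40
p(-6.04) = -408.61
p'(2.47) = 5.30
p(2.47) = -1.40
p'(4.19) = -11.90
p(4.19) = -7.08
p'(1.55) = 14.50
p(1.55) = -10.51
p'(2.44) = 5.60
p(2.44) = -1.57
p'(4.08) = -10.80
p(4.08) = -5.83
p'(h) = 30 - 10*h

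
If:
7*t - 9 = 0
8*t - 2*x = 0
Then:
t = 9/7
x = 36/7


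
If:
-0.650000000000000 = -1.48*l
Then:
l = 0.44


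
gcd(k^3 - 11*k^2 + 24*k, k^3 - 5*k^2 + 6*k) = k^2 - 3*k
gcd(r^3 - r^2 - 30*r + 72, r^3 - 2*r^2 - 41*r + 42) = r + 6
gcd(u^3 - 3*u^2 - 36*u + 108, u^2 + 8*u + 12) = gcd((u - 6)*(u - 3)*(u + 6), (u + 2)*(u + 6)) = u + 6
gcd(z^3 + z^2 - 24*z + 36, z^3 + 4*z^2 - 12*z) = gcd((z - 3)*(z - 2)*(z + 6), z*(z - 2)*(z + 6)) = z^2 + 4*z - 12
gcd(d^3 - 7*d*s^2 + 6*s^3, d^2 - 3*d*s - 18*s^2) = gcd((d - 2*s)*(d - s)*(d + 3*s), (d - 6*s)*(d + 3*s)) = d + 3*s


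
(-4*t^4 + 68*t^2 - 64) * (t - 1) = -4*t^5 + 4*t^4 + 68*t^3 - 68*t^2 - 64*t + 64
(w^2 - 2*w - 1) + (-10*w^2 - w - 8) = -9*w^2 - 3*w - 9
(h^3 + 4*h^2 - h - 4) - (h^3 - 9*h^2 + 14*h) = 13*h^2 - 15*h - 4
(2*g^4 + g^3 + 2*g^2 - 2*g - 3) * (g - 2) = 2*g^5 - 3*g^4 - 6*g^2 + g + 6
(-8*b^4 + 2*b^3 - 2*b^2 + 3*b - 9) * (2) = -16*b^4 + 4*b^3 - 4*b^2 + 6*b - 18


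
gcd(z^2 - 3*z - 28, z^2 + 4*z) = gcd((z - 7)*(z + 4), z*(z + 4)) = z + 4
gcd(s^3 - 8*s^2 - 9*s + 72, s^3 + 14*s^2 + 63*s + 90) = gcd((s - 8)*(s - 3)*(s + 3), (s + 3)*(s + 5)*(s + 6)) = s + 3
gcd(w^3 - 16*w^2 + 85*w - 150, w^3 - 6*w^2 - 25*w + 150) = w^2 - 11*w + 30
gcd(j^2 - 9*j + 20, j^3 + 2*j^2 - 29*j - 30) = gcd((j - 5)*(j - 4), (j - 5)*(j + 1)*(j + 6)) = j - 5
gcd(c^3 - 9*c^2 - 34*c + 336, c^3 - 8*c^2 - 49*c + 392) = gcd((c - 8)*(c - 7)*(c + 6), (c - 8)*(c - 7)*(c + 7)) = c^2 - 15*c + 56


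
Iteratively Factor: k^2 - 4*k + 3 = (k - 3)*(k - 1)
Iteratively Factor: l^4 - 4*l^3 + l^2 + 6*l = (l + 1)*(l^3 - 5*l^2 + 6*l) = l*(l + 1)*(l^2 - 5*l + 6) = l*(l - 2)*(l + 1)*(l - 3)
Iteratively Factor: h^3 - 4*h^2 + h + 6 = (h - 2)*(h^2 - 2*h - 3) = (h - 3)*(h - 2)*(h + 1)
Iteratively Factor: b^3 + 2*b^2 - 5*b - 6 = (b + 1)*(b^2 + b - 6) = (b + 1)*(b + 3)*(b - 2)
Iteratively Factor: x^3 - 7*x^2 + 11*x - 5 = (x - 5)*(x^2 - 2*x + 1) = (x - 5)*(x - 1)*(x - 1)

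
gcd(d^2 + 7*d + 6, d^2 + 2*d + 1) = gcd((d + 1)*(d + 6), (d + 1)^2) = d + 1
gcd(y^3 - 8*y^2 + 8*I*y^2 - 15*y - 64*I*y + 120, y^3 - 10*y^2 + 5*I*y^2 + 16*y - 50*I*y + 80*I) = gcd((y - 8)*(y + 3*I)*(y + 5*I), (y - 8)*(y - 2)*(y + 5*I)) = y^2 + y*(-8 + 5*I) - 40*I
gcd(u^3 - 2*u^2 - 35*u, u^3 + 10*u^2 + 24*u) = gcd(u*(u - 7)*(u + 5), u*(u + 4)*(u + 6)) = u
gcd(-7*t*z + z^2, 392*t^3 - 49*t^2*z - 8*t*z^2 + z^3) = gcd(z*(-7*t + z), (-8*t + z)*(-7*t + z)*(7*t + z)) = -7*t + z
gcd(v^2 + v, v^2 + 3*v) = v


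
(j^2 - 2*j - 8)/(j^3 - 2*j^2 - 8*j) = 1/j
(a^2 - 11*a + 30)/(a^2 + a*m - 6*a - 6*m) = (a - 5)/(a + m)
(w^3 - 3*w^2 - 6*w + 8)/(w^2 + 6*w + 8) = (w^2 - 5*w + 4)/(w + 4)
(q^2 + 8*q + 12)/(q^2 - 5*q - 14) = (q + 6)/(q - 7)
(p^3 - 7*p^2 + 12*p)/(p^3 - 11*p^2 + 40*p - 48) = p/(p - 4)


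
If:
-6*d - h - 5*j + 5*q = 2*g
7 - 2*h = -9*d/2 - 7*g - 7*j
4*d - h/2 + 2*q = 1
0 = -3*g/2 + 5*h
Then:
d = 142/809 - 494*q/809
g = -7160*q/2427 - 4820/2427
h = -716*q/809 - 482/809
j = 7499*q/2427 + 1706/2427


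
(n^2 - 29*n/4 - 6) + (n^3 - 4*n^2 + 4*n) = n^3 - 3*n^2 - 13*n/4 - 6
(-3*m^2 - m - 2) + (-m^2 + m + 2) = -4*m^2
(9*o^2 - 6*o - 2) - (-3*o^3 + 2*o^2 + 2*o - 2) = 3*o^3 + 7*o^2 - 8*o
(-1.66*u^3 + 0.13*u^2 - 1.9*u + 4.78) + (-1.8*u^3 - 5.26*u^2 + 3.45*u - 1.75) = -3.46*u^3 - 5.13*u^2 + 1.55*u + 3.03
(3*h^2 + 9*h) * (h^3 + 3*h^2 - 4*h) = 3*h^5 + 18*h^4 + 15*h^3 - 36*h^2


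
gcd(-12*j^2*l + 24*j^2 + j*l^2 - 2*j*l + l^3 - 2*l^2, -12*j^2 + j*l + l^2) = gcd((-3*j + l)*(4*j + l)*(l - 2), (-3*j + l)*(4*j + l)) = 12*j^2 - j*l - l^2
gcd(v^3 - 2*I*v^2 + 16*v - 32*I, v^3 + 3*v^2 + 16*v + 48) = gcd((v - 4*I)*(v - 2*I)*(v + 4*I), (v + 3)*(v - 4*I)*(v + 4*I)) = v^2 + 16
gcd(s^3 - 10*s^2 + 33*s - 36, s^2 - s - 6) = s - 3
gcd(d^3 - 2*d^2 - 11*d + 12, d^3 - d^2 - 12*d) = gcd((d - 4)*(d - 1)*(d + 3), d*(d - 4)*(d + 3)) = d^2 - d - 12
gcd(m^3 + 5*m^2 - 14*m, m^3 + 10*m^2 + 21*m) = m^2 + 7*m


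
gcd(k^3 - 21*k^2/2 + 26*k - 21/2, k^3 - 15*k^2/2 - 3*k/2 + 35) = k - 7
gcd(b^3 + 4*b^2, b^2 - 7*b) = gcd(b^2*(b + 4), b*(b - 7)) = b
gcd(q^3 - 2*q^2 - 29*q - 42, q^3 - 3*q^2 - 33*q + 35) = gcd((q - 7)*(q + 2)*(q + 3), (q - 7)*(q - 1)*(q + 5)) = q - 7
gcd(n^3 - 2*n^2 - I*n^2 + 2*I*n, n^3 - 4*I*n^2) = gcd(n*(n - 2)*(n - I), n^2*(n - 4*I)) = n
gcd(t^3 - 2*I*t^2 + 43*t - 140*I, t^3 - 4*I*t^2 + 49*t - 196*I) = t^2 + 3*I*t + 28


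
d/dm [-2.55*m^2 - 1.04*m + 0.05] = -5.1*m - 1.04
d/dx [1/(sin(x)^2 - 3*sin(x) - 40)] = (3 - 2*sin(x))*cos(x)/((sin(x) - 8)^2*(sin(x) + 5)^2)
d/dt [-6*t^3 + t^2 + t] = -18*t^2 + 2*t + 1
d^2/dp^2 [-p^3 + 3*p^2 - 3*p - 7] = 6 - 6*p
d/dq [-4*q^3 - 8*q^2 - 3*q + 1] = -12*q^2 - 16*q - 3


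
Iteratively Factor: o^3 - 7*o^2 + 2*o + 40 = (o - 5)*(o^2 - 2*o - 8) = (o - 5)*(o + 2)*(o - 4)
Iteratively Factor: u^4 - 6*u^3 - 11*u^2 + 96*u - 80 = (u - 4)*(u^3 - 2*u^2 - 19*u + 20) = (u - 4)*(u + 4)*(u^2 - 6*u + 5) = (u - 5)*(u - 4)*(u + 4)*(u - 1)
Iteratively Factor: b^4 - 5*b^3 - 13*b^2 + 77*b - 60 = (b + 4)*(b^3 - 9*b^2 + 23*b - 15) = (b - 1)*(b + 4)*(b^2 - 8*b + 15) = (b - 3)*(b - 1)*(b + 4)*(b - 5)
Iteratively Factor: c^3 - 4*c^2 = (c - 4)*(c^2) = c*(c - 4)*(c)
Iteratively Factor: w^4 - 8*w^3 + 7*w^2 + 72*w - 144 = (w - 4)*(w^3 - 4*w^2 - 9*w + 36) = (w - 4)^2*(w^2 - 9) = (w - 4)^2*(w - 3)*(w + 3)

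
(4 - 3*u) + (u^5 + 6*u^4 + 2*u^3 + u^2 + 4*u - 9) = u^5 + 6*u^4 + 2*u^3 + u^2 + u - 5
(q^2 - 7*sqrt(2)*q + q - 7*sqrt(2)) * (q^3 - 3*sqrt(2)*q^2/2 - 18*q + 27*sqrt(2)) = q^5 - 17*sqrt(2)*q^4/2 + q^4 - 17*sqrt(2)*q^3/2 + 3*q^3 + 3*q^2 + 153*sqrt(2)*q^2 - 378*q + 153*sqrt(2)*q - 378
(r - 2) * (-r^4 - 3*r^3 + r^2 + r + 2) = -r^5 - r^4 + 7*r^3 - r^2 - 4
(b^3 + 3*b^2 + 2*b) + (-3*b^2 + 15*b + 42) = b^3 + 17*b + 42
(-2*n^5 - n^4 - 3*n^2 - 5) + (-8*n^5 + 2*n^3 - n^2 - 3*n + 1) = -10*n^5 - n^4 + 2*n^3 - 4*n^2 - 3*n - 4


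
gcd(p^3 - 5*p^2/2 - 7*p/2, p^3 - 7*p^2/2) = p^2 - 7*p/2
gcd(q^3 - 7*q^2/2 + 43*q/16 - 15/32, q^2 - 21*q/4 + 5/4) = q - 1/4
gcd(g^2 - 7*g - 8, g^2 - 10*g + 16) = g - 8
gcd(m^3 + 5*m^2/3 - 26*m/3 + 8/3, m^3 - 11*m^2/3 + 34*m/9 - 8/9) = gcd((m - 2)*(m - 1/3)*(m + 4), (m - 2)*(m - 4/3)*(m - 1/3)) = m^2 - 7*m/3 + 2/3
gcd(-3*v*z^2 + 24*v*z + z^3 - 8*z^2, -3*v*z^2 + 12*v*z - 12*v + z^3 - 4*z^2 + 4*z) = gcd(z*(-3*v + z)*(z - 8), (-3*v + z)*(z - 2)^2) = -3*v + z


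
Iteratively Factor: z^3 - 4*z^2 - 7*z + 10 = (z + 2)*(z^2 - 6*z + 5) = (z - 5)*(z + 2)*(z - 1)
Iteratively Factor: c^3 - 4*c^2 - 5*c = (c + 1)*(c^2 - 5*c) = (c - 5)*(c + 1)*(c)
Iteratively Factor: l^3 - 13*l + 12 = (l + 4)*(l^2 - 4*l + 3) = (l - 1)*(l + 4)*(l - 3)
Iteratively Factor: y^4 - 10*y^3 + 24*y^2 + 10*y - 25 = (y + 1)*(y^3 - 11*y^2 + 35*y - 25) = (y - 5)*(y + 1)*(y^2 - 6*y + 5) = (y - 5)*(y - 1)*(y + 1)*(y - 5)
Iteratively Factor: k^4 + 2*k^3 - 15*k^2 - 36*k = (k + 3)*(k^3 - k^2 - 12*k) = (k - 4)*(k + 3)*(k^2 + 3*k) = k*(k - 4)*(k + 3)*(k + 3)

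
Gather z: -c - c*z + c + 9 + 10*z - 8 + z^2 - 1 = z^2 + z*(10 - c)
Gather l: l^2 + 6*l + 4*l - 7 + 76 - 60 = l^2 + 10*l + 9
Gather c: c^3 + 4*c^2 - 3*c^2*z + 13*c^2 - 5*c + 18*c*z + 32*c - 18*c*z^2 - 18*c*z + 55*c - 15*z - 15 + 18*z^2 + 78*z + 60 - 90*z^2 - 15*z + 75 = c^3 + c^2*(17 - 3*z) + c*(82 - 18*z^2) - 72*z^2 + 48*z + 120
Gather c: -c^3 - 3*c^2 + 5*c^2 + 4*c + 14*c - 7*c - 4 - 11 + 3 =-c^3 + 2*c^2 + 11*c - 12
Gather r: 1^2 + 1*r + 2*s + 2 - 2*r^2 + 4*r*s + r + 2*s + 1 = -2*r^2 + r*(4*s + 2) + 4*s + 4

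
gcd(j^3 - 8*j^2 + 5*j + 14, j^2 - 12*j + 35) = j - 7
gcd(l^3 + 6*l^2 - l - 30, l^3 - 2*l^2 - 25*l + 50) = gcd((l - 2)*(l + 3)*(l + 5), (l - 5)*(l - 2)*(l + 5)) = l^2 + 3*l - 10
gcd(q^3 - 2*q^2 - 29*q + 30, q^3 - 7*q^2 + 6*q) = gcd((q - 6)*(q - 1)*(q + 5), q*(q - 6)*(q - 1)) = q^2 - 7*q + 6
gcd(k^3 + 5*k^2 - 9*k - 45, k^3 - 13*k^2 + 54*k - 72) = k - 3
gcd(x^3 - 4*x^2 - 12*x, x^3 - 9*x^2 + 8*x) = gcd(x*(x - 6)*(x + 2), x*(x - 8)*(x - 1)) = x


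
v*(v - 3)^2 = v^3 - 6*v^2 + 9*v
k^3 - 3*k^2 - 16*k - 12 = (k - 6)*(k + 1)*(k + 2)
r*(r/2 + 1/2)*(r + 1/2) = r^3/2 + 3*r^2/4 + r/4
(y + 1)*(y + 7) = y^2 + 8*y + 7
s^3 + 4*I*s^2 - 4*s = s*(s + 2*I)^2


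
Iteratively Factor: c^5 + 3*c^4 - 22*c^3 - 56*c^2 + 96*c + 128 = (c - 4)*(c^4 + 7*c^3 + 6*c^2 - 32*c - 32) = (c - 4)*(c + 1)*(c^3 + 6*c^2 - 32) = (c - 4)*(c - 2)*(c + 1)*(c^2 + 8*c + 16) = (c - 4)*(c - 2)*(c + 1)*(c + 4)*(c + 4)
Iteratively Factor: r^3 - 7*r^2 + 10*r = (r - 2)*(r^2 - 5*r) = (r - 5)*(r - 2)*(r)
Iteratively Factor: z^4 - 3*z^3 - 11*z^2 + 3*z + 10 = (z + 2)*(z^3 - 5*z^2 - z + 5) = (z + 1)*(z + 2)*(z^2 - 6*z + 5) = (z - 1)*(z + 1)*(z + 2)*(z - 5)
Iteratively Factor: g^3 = (g)*(g^2) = g^2*(g)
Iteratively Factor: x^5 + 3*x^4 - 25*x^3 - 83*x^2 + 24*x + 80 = (x + 4)*(x^4 - x^3 - 21*x^2 + x + 20) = (x + 4)^2*(x^3 - 5*x^2 - x + 5) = (x - 1)*(x + 4)^2*(x^2 - 4*x - 5) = (x - 1)*(x + 1)*(x + 4)^2*(x - 5)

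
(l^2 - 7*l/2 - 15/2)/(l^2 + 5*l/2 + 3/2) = (l - 5)/(l + 1)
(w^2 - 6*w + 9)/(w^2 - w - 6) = (w - 3)/(w + 2)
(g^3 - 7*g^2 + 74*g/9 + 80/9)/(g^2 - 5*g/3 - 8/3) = (3*g^2 - 13*g - 10)/(3*(g + 1))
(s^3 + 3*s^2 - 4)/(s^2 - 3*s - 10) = (s^2 + s - 2)/(s - 5)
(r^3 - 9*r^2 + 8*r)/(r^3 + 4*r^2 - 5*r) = (r - 8)/(r + 5)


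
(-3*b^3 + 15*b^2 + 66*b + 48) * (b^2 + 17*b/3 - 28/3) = -3*b^5 - 2*b^4 + 179*b^3 + 282*b^2 - 344*b - 448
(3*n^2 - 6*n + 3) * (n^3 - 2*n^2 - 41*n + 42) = 3*n^5 - 12*n^4 - 108*n^3 + 366*n^2 - 375*n + 126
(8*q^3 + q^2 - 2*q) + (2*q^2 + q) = 8*q^3 + 3*q^2 - q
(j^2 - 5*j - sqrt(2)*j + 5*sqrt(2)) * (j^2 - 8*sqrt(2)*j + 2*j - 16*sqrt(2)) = j^4 - 9*sqrt(2)*j^3 - 3*j^3 + 6*j^2 + 27*sqrt(2)*j^2 - 48*j + 90*sqrt(2)*j - 160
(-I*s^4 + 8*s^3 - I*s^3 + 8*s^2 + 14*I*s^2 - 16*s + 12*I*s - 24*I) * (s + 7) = -I*s^5 + 8*s^4 - 8*I*s^4 + 64*s^3 + 7*I*s^3 + 40*s^2 + 110*I*s^2 - 112*s + 60*I*s - 168*I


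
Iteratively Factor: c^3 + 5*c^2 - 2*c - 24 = (c + 4)*(c^2 + c - 6) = (c + 3)*(c + 4)*(c - 2)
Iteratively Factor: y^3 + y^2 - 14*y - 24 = (y + 2)*(y^2 - y - 12) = (y + 2)*(y + 3)*(y - 4)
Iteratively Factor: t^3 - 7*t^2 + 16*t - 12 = (t - 3)*(t^2 - 4*t + 4) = (t - 3)*(t - 2)*(t - 2)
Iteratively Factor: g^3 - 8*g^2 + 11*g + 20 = (g - 4)*(g^2 - 4*g - 5) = (g - 4)*(g + 1)*(g - 5)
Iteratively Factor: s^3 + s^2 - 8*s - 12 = (s + 2)*(s^2 - s - 6) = (s - 3)*(s + 2)*(s + 2)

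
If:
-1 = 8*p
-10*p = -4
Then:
No Solution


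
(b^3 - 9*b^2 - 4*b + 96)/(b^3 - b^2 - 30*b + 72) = (b^2 - 5*b - 24)/(b^2 + 3*b - 18)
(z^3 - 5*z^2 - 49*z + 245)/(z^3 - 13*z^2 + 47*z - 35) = (z + 7)/(z - 1)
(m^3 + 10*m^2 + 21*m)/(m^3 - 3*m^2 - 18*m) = (m + 7)/(m - 6)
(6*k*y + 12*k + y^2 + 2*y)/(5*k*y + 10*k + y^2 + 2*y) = (6*k + y)/(5*k + y)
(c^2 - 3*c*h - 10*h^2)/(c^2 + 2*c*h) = (c - 5*h)/c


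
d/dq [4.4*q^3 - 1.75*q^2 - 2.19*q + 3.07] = 13.2*q^2 - 3.5*q - 2.19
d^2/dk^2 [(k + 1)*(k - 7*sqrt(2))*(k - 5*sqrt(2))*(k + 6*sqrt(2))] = 12*k^2 - 36*sqrt(2)*k + 6*k - 148 - 12*sqrt(2)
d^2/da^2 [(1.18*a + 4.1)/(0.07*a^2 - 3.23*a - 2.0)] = ((7.0488 - 0.4956*a)*(-0.07*a^2 + 3.23*a + 2.0) - (0.14*a - 3.23)*(0.28*a - 6.46)*(1.18*a + 4.1))/(-0.07*a^2 + 3.23*a + 2.0)^3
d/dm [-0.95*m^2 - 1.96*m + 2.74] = -1.9*m - 1.96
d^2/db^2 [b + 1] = 0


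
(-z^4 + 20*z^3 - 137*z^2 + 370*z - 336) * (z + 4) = -z^5 + 16*z^4 - 57*z^3 - 178*z^2 + 1144*z - 1344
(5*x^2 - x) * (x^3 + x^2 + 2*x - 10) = 5*x^5 + 4*x^4 + 9*x^3 - 52*x^2 + 10*x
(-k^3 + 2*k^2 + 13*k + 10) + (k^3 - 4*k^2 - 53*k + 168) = -2*k^2 - 40*k + 178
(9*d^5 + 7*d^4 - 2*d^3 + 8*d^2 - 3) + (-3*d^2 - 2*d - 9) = 9*d^5 + 7*d^4 - 2*d^3 + 5*d^2 - 2*d - 12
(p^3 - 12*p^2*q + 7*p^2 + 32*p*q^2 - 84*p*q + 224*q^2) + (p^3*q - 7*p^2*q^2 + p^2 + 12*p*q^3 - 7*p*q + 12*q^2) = p^3*q + p^3 - 7*p^2*q^2 - 12*p^2*q + 8*p^2 + 12*p*q^3 + 32*p*q^2 - 91*p*q + 236*q^2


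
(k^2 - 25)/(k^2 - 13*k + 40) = (k + 5)/(k - 8)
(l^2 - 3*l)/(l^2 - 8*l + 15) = l/(l - 5)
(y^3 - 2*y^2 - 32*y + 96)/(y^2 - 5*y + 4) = (y^2 + 2*y - 24)/(y - 1)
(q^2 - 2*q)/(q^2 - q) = (q - 2)/(q - 1)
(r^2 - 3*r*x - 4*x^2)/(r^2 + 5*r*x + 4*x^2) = (r - 4*x)/(r + 4*x)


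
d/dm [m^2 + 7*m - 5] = 2*m + 7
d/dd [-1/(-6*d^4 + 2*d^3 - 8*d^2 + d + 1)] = (-24*d^3 + 6*d^2 - 16*d + 1)/(-6*d^4 + 2*d^3 - 8*d^2 + d + 1)^2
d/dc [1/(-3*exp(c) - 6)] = exp(c)/(3*(exp(c) + 2)^2)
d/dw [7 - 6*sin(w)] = -6*cos(w)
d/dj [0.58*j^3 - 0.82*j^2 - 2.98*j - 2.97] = 1.74*j^2 - 1.64*j - 2.98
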